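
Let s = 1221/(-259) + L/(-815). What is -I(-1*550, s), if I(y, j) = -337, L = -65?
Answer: 337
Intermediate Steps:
s = -5288/1141 (s = 1221/(-259) - 65/(-815) = 1221*(-1/259) - 65*(-1/815) = -33/7 + 13/163 = -5288/1141 ≈ -4.6345)
-I(-1*550, s) = -1*(-337) = 337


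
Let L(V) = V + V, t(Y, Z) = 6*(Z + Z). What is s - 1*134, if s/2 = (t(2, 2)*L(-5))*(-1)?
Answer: 346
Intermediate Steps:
t(Y, Z) = 12*Z (t(Y, Z) = 6*(2*Z) = 12*Z)
L(V) = 2*V
s = 480 (s = 2*(((12*2)*(2*(-5)))*(-1)) = 2*((24*(-10))*(-1)) = 2*(-240*(-1)) = 2*240 = 480)
s - 1*134 = 480 - 1*134 = 480 - 134 = 346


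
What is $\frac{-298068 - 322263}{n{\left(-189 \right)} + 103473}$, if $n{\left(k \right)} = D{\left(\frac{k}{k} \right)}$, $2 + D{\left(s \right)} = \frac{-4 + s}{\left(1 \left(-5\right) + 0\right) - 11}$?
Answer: $- \frac{9925296}{1655539} \approx -5.9952$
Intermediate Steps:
$D{\left(s \right)} = - \frac{7}{4} - \frac{s}{16}$ ($D{\left(s \right)} = -2 + \frac{-4 + s}{\left(1 \left(-5\right) + 0\right) - 11} = -2 + \frac{-4 + s}{\left(-5 + 0\right) - 11} = -2 + \frac{-4 + s}{-5 - 11} = -2 + \frac{-4 + s}{-16} = -2 + \left(-4 + s\right) \left(- \frac{1}{16}\right) = -2 - \left(- \frac{1}{4} + \frac{s}{16}\right) = - \frac{7}{4} - \frac{s}{16}$)
$n{\left(k \right)} = - \frac{29}{16}$ ($n{\left(k \right)} = - \frac{7}{4} - \frac{k \frac{1}{k}}{16} = - \frac{7}{4} - \frac{1}{16} = - \frac{29}{16}$)
$\frac{-298068 - 322263}{n{\left(-189 \right)} + 103473} = \frac{-298068 - 322263}{- \frac{29}{16} + 103473} = - \frac{620331}{\frac{1655539}{16}} = \left(-620331\right) \frac{16}{1655539} = - \frac{9925296}{1655539}$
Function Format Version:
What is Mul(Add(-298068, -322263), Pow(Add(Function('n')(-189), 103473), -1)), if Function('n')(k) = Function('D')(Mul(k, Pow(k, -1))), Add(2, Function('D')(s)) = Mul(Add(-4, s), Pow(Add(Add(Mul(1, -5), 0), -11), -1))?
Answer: Rational(-9925296, 1655539) ≈ -5.9952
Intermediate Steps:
Function('D')(s) = Add(Rational(-7, 4), Mul(Rational(-1, 16), s)) (Function('D')(s) = Add(-2, Mul(Add(-4, s), Pow(Add(Add(Mul(1, -5), 0), -11), -1))) = Add(-2, Mul(Add(-4, s), Pow(Add(Add(-5, 0), -11), -1))) = Add(-2, Mul(Add(-4, s), Pow(Add(-5, -11), -1))) = Add(-2, Mul(Add(-4, s), Pow(-16, -1))) = Add(-2, Mul(Add(-4, s), Rational(-1, 16))) = Add(-2, Add(Rational(1, 4), Mul(Rational(-1, 16), s))) = Add(Rational(-7, 4), Mul(Rational(-1, 16), s)))
Function('n')(k) = Rational(-29, 16) (Function('n')(k) = Add(Rational(-7, 4), Mul(Rational(-1, 16), Mul(k, Pow(k, -1)))) = Add(Rational(-7, 4), Mul(Rational(-1, 16), 1)) = Add(Rational(-7, 4), Rational(-1, 16)) = Rational(-29, 16))
Mul(Add(-298068, -322263), Pow(Add(Function('n')(-189), 103473), -1)) = Mul(Add(-298068, -322263), Pow(Add(Rational(-29, 16), 103473), -1)) = Mul(-620331, Pow(Rational(1655539, 16), -1)) = Mul(-620331, Rational(16, 1655539)) = Rational(-9925296, 1655539)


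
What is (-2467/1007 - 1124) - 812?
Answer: -1952019/1007 ≈ -1938.4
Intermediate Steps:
(-2467/1007 - 1124) - 812 = -1134335/1007 - 812 = -1952019/1007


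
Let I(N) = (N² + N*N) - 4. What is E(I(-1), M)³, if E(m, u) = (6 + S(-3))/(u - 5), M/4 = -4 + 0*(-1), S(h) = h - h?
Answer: -8/343 ≈ -0.023324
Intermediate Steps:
S(h) = 0
M = -16 (M = 4*(-4 + 0*(-1)) = 4*(-4 + 0) = 4*(-4) = -16)
I(N) = -4 + 2*N² (I(N) = (N² + N²) - 4 = 2*N² - 4 = -4 + 2*N²)
E(m, u) = 6/(-5 + u) (E(m, u) = (6 + 0)/(u - 5) = 6/(-5 + u))
E(I(-1), M)³ = (6/(-5 - 16))³ = (6/(-21))³ = (6*(-1/21))³ = (-2/7)³ = -8/343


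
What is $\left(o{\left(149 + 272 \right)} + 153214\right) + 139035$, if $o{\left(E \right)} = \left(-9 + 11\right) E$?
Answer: $293091$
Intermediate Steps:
$o{\left(E \right)} = 2 E$
$\left(o{\left(149 + 272 \right)} + 153214\right) + 139035 = \left(2 \left(149 + 272\right) + 153214\right) + 139035 = \left(2 \cdot 421 + 153214\right) + 139035 = \left(842 + 153214\right) + 139035 = 154056 + 139035 = 293091$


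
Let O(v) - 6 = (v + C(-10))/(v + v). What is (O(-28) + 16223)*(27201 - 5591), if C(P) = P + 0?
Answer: 4910126955/14 ≈ 3.5072e+8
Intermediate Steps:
C(P) = P
O(v) = 6 + (-10 + v)/(2*v) (O(v) = 6 + (v - 10)/(v + v) = 6 + (-10 + v)/((2*v)) = 6 + (-10 + v)*(1/(2*v)) = 6 + (-10 + v)/(2*v))
(O(-28) + 16223)*(27201 - 5591) = ((13/2 - 5/(-28)) + 16223)*(27201 - 5591) = ((13/2 - 5*(-1/28)) + 16223)*21610 = ((13/2 + 5/28) + 16223)*21610 = (187/28 + 16223)*21610 = (454431/28)*21610 = 4910126955/14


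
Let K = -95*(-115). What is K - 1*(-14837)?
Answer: 25762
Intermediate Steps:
K = 10925
K - 1*(-14837) = 10925 - 1*(-14837) = 10925 + 14837 = 25762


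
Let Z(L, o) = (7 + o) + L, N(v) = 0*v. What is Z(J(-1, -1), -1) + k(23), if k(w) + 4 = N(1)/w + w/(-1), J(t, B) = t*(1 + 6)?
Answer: -28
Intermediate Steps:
J(t, B) = 7*t (J(t, B) = t*7 = 7*t)
N(v) = 0
k(w) = -4 - w (k(w) = -4 + (0/w + w/(-1)) = -4 + (0 + w*(-1)) = -4 + (0 - w) = -4 - w)
Z(L, o) = 7 + L + o
Z(J(-1, -1), -1) + k(23) = (7 + 7*(-1) - 1) + (-4 - 1*23) = (7 - 7 - 1) + (-4 - 23) = -1 - 27 = -28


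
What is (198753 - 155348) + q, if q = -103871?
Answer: -60466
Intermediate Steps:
(198753 - 155348) + q = (198753 - 155348) - 103871 = 43405 - 103871 = -60466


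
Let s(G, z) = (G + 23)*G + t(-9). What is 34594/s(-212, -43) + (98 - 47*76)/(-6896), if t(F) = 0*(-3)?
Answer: 6745651/4934088 ≈ 1.3672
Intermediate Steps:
t(F) = 0
s(G, z) = G*(23 + G) (s(G, z) = (G + 23)*G + 0 = (23 + G)*G + 0 = G*(23 + G) + 0 = G*(23 + G))
34594/s(-212, -43) + (98 - 47*76)/(-6896) = 34594/((-212*(23 - 212))) + (98 - 47*76)/(-6896) = 34594/((-212*(-189))) + (98 - 3572)*(-1/6896) = 34594/40068 - 3474*(-1/6896) = 34594*(1/40068) + 1737/3448 = 2471/2862 + 1737/3448 = 6745651/4934088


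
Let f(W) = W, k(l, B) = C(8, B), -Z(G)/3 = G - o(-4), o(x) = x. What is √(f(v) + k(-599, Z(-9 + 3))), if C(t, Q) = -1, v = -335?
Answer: 4*I*√21 ≈ 18.33*I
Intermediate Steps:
Z(G) = -12 - 3*G (Z(G) = -3*(G - 1*(-4)) = -3*(G + 4) = -3*(4 + G) = -12 - 3*G)
k(l, B) = -1
√(f(v) + k(-599, Z(-9 + 3))) = √(-335 - 1) = √(-336) = 4*I*√21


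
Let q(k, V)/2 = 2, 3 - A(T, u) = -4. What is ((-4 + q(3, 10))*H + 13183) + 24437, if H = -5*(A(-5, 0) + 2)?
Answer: 37620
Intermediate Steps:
A(T, u) = 7 (A(T, u) = 3 - 1*(-4) = 3 + 4 = 7)
H = -45 (H = -5*(7 + 2) = -5*9 = -45)
q(k, V) = 4 (q(k, V) = 2*2 = 4)
((-4 + q(3, 10))*H + 13183) + 24437 = ((-4 + 4)*(-45) + 13183) + 24437 = (0*(-45) + 13183) + 24437 = (0 + 13183) + 24437 = 13183 + 24437 = 37620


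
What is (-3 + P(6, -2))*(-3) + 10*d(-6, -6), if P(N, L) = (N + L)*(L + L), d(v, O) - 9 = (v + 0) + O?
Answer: 27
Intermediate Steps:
d(v, O) = 9 + O + v (d(v, O) = 9 + ((v + 0) + O) = 9 + (v + O) = 9 + (O + v) = 9 + O + v)
P(N, L) = 2*L*(L + N) (P(N, L) = (L + N)*(2*L) = 2*L*(L + N))
(-3 + P(6, -2))*(-3) + 10*d(-6, -6) = (-3 + 2*(-2)*(-2 + 6))*(-3) + 10*(9 - 6 - 6) = (-3 + 2*(-2)*4)*(-3) + 10*(-3) = (-3 - 16)*(-3) - 30 = -19*(-3) - 30 = 57 - 30 = 27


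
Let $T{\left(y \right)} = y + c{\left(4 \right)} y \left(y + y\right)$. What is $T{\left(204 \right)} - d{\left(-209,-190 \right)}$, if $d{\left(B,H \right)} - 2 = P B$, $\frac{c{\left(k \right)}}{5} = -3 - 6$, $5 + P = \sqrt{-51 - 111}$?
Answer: $-3746283 + 1881 i \sqrt{2} \approx -3.7463 \cdot 10^{6} + 2660.1 i$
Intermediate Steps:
$P = -5 + 9 i \sqrt{2}$ ($P = -5 + \sqrt{-51 - 111} = -5 + \sqrt{-162} = -5 + 9 i \sqrt{2} \approx -5.0 + 12.728 i$)
$c{\left(k \right)} = -45$ ($c{\left(k \right)} = 5 \left(-3 - 6\right) = 5 \left(-9\right) = -45$)
$T{\left(y \right)} = y - 90 y^{2}$ ($T{\left(y \right)} = y - 45 y \left(y + y\right) = y - 45 y 2 y = y - 45 \cdot 2 y^{2} = y - 90 y^{2}$)
$d{\left(B,H \right)} = 2 + B \left(-5 + 9 i \sqrt{2}\right)$ ($d{\left(B,H \right)} = 2 + \left(-5 + 9 i \sqrt{2}\right) B = 2 + B \left(-5 + 9 i \sqrt{2}\right)$)
$T{\left(204 \right)} - d{\left(-209,-190 \right)} = 204 \left(1 - 18360\right) - \left(2 - - 209 \left(5 - 9 i \sqrt{2}\right)\right) = 204 \left(1 - 18360\right) - \left(2 + \left(1045 - 1881 i \sqrt{2}\right)\right) = 204 \left(-18359\right) - \left(1047 - 1881 i \sqrt{2}\right) = -3745236 - \left(1047 - 1881 i \sqrt{2}\right) = -3746283 + 1881 i \sqrt{2}$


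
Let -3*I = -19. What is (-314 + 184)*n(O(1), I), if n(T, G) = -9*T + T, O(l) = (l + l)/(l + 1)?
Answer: 1040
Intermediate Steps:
I = 19/3 (I = -⅓*(-19) = 19/3 ≈ 6.3333)
O(l) = 2*l/(1 + l) (O(l) = (2*l)/(1 + l) = 2*l/(1 + l))
n(T, G) = -8*T
(-314 + 184)*n(O(1), I) = (-314 + 184)*(-16/(1 + 1)) = -(-1040)*2*1/2 = -(-1040)*2*1*(½) = -(-1040) = -130*(-8) = 1040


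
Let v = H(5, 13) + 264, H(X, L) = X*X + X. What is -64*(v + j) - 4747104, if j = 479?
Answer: -4796576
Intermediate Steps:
H(X, L) = X + X² (H(X, L) = X² + X = X + X²)
v = 294 (v = 5*(1 + 5) + 264 = 5*6 + 264 = 30 + 264 = 294)
-64*(v + j) - 4747104 = -64*(294 + 479) - 4747104 = -64*773 - 4747104 = -49472 - 4747104 = -4796576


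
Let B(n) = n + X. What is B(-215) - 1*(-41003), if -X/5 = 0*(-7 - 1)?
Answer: 40788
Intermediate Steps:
X = 0 (X = -0*(-7 - 1) = -0*(-8) = -5*0 = 0)
B(n) = n (B(n) = n + 0 = n)
B(-215) - 1*(-41003) = -215 - 1*(-41003) = -215 + 41003 = 40788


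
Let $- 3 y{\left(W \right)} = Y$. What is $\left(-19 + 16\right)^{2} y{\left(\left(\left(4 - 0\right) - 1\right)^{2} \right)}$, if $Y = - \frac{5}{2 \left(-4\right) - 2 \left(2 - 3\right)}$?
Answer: $- \frac{5}{2} \approx -2.5$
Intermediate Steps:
$Y = \frac{5}{6}$ ($Y = - \frac{5}{-8 - -2} = - \frac{5}{-8 + 2} = - \frac{5}{-6} = \left(-5\right) \left(- \frac{1}{6}\right) = \frac{5}{6} \approx 0.83333$)
$y{\left(W \right)} = - \frac{5}{18}$ ($y{\left(W \right)} = \left(- \frac{1}{3}\right) \frac{5}{6} = - \frac{5}{18}$)
$\left(-19 + 16\right)^{2} y{\left(\left(\left(4 - 0\right) - 1\right)^{2} \right)} = \left(-19 + 16\right)^{2} \left(- \frac{5}{18}\right) = \left(-3\right)^{2} \left(- \frac{5}{18}\right) = 9 \left(- \frac{5}{18}\right) = - \frac{5}{2}$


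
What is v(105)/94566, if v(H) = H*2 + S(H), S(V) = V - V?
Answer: 35/15761 ≈ 0.0022207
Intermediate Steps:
S(V) = 0
v(H) = 2*H (v(H) = H*2 + 0 = 2*H + 0 = 2*H)
v(105)/94566 = (2*105)/94566 = 210*(1/94566) = 35/15761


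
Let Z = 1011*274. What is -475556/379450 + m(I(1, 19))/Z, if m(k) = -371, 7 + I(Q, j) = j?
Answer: -65938222867/52556481150 ≈ -1.2546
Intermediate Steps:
I(Q, j) = -7 + j
Z = 277014
-475556/379450 + m(I(1, 19))/Z = -475556/379450 - 371/277014 = -475556*1/379450 - 371*1/277014 = -237778/189725 - 371/277014 = -65938222867/52556481150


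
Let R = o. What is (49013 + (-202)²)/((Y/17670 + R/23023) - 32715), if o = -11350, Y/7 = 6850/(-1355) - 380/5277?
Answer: -5225326029564339699/1903304805100801022 ≈ -2.7454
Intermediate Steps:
Y = -51327290/1430067 (Y = 7*(6850/(-1355) - 380/5277) = 7*(6850*(-1/1355) - 380*1/5277) = 7*(-1370/271 - 380/5277) = 7*(-7332470/1430067) = -51327290/1430067 ≈ -35.892)
R = -11350
(49013 + (-202)²)/((Y/17670 + R/23023) - 32715) = (49013 + (-202)²)/((-51327290/1430067/17670 - 11350/23023) - 32715) = (49013 + 40804)/((-51327290/1430067*1/17670 - 11350*1/23023) - 32715) = 89817/((-5132729/2526928389 - 11350/23023) - 32715) = 89817/(-28798808034917/58177472299947 - 32715) = 89817/(-1903304805100801022/58177472299947) = 89817*(-58177472299947/1903304805100801022) = -5225326029564339699/1903304805100801022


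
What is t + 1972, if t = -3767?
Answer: -1795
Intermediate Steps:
t + 1972 = -3767 + 1972 = -1795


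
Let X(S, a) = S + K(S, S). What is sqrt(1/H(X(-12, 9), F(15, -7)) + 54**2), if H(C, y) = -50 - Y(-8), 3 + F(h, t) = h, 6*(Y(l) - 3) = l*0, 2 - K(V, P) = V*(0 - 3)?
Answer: sqrt(8190991)/53 ≈ 54.000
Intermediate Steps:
K(V, P) = 2 + 3*V (K(V, P) = 2 - V*(0 - 3) = 2 - V*(-3) = 2 - (-3)*V = 2 + 3*V)
Y(l) = 3 (Y(l) = 3 + (l*0)/6 = 3 + (1/6)*0 = 3 + 0 = 3)
F(h, t) = -3 + h
X(S, a) = 2 + 4*S (X(S, a) = S + (2 + 3*S) = 2 + 4*S)
H(C, y) = -53 (H(C, y) = -50 - 1*3 = -50 - 3 = -53)
sqrt(1/H(X(-12, 9), F(15, -7)) + 54**2) = sqrt(1/(-53) + 54**2) = sqrt(-1/53 + 2916) = sqrt(154547/53) = sqrt(8190991)/53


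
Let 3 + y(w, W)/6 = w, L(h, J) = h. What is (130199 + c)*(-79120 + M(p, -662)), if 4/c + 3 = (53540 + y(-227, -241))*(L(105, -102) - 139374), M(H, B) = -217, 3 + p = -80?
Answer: -75037000094879472361/7264271043 ≈ -1.0330e+10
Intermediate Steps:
p = -83 (p = -3 - 80 = -83)
y(w, W) = -18 + 6*w
c = -4/7264271043 (c = 4/(-3 + (53540 + (-18 + 6*(-227)))*(105 - 139374)) = 4/(-3 + (53540 + (-18 - 1362))*(-139269)) = 4/(-3 + (53540 - 1380)*(-139269)) = 4/(-3 + 52160*(-139269)) = 4/(-3 - 7264271040) = 4/(-7264271043) = 4*(-1/7264271043) = -4/7264271043 ≈ -5.5064e-10)
(130199 + c)*(-79120 + M(p, -662)) = (130199 - 4/7264271043)*(-79120 - 217) = (945800825527553/7264271043)*(-79337) = -75037000094879472361/7264271043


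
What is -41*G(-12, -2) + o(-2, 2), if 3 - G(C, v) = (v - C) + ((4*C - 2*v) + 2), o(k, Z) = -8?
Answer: -1443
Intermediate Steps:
G(C, v) = 1 + v - 3*C (G(C, v) = 3 - ((v - C) + ((4*C - 2*v) + 2)) = 3 - ((v - C) + ((-2*v + 4*C) + 2)) = 3 - ((v - C) + (2 - 2*v + 4*C)) = 3 - (2 - v + 3*C) = 3 + (-2 + v - 3*C) = 1 + v - 3*C)
-41*G(-12, -2) + o(-2, 2) = -41*(1 - 2 - 3*(-12)) - 8 = -41*(1 - 2 + 36) - 8 = -41*35 - 8 = -1435 - 8 = -1443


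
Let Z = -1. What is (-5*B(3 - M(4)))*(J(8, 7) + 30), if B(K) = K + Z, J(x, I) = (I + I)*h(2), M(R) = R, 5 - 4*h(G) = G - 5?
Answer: 580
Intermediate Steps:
h(G) = 5/2 - G/4 (h(G) = 5/4 - (G - 5)/4 = 5/4 - (-5 + G)/4 = 5/4 + (5/4 - G/4) = 5/2 - G/4)
J(x, I) = 4*I (J(x, I) = (I + I)*(5/2 - ¼*2) = (2*I)*(5/2 - ½) = (2*I)*2 = 4*I)
B(K) = -1 + K (B(K) = K - 1 = -1 + K)
(-5*B(3 - M(4)))*(J(8, 7) + 30) = (-5*(-1 + (3 - 1*4)))*(4*7 + 30) = (-5*(-1 + (3 - 4)))*(28 + 30) = -5*(-1 - 1)*58 = -5*(-2)*58 = 10*58 = 580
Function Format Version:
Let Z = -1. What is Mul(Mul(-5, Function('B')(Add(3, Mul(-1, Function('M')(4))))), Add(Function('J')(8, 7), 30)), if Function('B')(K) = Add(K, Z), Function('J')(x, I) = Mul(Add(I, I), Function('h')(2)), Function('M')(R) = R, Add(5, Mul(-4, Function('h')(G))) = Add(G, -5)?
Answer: 580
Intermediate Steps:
Function('h')(G) = Add(Rational(5, 2), Mul(Rational(-1, 4), G)) (Function('h')(G) = Add(Rational(5, 4), Mul(Rational(-1, 4), Add(G, -5))) = Add(Rational(5, 4), Mul(Rational(-1, 4), Add(-5, G))) = Add(Rational(5, 4), Add(Rational(5, 4), Mul(Rational(-1, 4), G))) = Add(Rational(5, 2), Mul(Rational(-1, 4), G)))
Function('J')(x, I) = Mul(4, I) (Function('J')(x, I) = Mul(Add(I, I), Add(Rational(5, 2), Mul(Rational(-1, 4), 2))) = Mul(Mul(2, I), Add(Rational(5, 2), Rational(-1, 2))) = Mul(Mul(2, I), 2) = Mul(4, I))
Function('B')(K) = Add(-1, K) (Function('B')(K) = Add(K, -1) = Add(-1, K))
Mul(Mul(-5, Function('B')(Add(3, Mul(-1, Function('M')(4))))), Add(Function('J')(8, 7), 30)) = Mul(Mul(-5, Add(-1, Add(3, Mul(-1, 4)))), Add(Mul(4, 7), 30)) = Mul(Mul(-5, Add(-1, Add(3, -4))), Add(28, 30)) = Mul(Mul(-5, Add(-1, -1)), 58) = Mul(Mul(-5, -2), 58) = Mul(10, 58) = 580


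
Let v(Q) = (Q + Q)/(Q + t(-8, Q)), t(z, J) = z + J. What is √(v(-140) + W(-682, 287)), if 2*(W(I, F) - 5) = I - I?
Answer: √215/6 ≈ 2.4438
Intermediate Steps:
W(I, F) = 5 (W(I, F) = 5 + (I - I)/2 = 5 + (½)*0 = 5 + 0 = 5)
t(z, J) = J + z
v(Q) = 2*Q/(-8 + 2*Q) (v(Q) = (Q + Q)/(Q + (Q - 8)) = (2*Q)/(Q + (-8 + Q)) = (2*Q)/(-8 + 2*Q) = 2*Q/(-8 + 2*Q))
√(v(-140) + W(-682, 287)) = √(-140/(-4 - 140) + 5) = √(-140/(-144) + 5) = √(-140*(-1/144) + 5) = √(35/36 + 5) = √(215/36) = √215/6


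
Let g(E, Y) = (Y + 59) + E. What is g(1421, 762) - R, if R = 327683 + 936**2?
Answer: -1201537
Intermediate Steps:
g(E, Y) = 59 + E + Y (g(E, Y) = (59 + Y) + E = 59 + E + Y)
R = 1203779 (R = 327683 + 876096 = 1203779)
g(1421, 762) - R = (59 + 1421 + 762) - 1*1203779 = 2242 - 1203779 = -1201537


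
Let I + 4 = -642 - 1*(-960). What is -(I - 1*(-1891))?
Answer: -2205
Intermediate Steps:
I = 314 (I = -4 + (-642 - 1*(-960)) = -4 + (-642 + 960) = -4 + 318 = 314)
-(I - 1*(-1891)) = -(314 - 1*(-1891)) = -(314 + 1891) = -1*2205 = -2205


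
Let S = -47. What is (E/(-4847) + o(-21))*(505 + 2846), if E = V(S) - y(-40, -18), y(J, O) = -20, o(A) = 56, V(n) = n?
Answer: 909659109/4847 ≈ 1.8767e+5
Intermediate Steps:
E = -27 (E = -47 - 1*(-20) = -47 + 20 = -27)
(E/(-4847) + o(-21))*(505 + 2846) = (-27/(-4847) + 56)*(505 + 2846) = (-27*(-1/4847) + 56)*3351 = (27/4847 + 56)*3351 = (271459/4847)*3351 = 909659109/4847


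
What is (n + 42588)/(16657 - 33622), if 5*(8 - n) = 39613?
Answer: -19263/9425 ≈ -2.0438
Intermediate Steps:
n = -39573/5 (n = 8 - 1/5*39613 = 8 - 39613/5 = -39573/5 ≈ -7914.6)
(n + 42588)/(16657 - 33622) = (-39573/5 + 42588)/(16657 - 33622) = (173367/5)/(-16965) = (173367/5)*(-1/16965) = -19263/9425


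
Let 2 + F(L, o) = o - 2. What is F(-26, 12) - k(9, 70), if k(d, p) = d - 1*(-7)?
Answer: -8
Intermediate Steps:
F(L, o) = -4 + o (F(L, o) = -2 + (o - 2) = -2 + (-2 + o) = -4 + o)
k(d, p) = 7 + d (k(d, p) = d + 7 = 7 + d)
F(-26, 12) - k(9, 70) = (-4 + 12) - (7 + 9) = 8 - 1*16 = 8 - 16 = -8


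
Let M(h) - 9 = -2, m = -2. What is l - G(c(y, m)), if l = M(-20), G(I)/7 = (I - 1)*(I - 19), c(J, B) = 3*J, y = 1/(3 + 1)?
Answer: -399/16 ≈ -24.938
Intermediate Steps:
y = ¼ (y = 1/4 = ¼ ≈ 0.25000)
M(h) = 7 (M(h) = 9 - 2 = 7)
G(I) = 7*(-1 + I)*(-19 + I) (G(I) = 7*((I - 1)*(I - 19)) = 7*((-1 + I)*(-19 + I)) = 7*(-1 + I)*(-19 + I))
l = 7
l - G(c(y, m)) = 7 - (133 - 420/4 + 7*(3*(¼))²) = 7 - (133 - 140*¾ + 7*(¾)²) = 7 - (133 - 105 + 7*(9/16)) = 7 - (133 - 105 + 63/16) = 7 - 1*511/16 = 7 - 511/16 = -399/16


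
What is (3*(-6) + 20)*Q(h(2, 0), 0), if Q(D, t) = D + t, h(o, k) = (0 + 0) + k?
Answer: 0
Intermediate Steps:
h(o, k) = k (h(o, k) = 0 + k = k)
(3*(-6) + 20)*Q(h(2, 0), 0) = (3*(-6) + 20)*(0 + 0) = (-18 + 20)*0 = 2*0 = 0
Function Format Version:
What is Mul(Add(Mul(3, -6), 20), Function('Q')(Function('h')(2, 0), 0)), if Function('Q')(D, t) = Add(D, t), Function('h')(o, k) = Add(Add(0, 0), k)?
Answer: 0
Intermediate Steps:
Function('h')(o, k) = k (Function('h')(o, k) = Add(0, k) = k)
Mul(Add(Mul(3, -6), 20), Function('Q')(Function('h')(2, 0), 0)) = Mul(Add(Mul(3, -6), 20), Add(0, 0)) = Mul(Add(-18, 20), 0) = Mul(2, 0) = 0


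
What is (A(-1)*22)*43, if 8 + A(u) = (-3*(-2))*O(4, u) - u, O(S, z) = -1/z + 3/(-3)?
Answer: -6622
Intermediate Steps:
O(S, z) = -1 - 1/z (O(S, z) = -1/z + 3*(-⅓) = -1/z - 1 = -1 - 1/z)
A(u) = -8 - u + 6*(-1 - u)/u (A(u) = -8 + ((-3*(-2))*((-1 - u)/u) - u) = -8 + (6*((-1 - u)/u) - u) = -8 + (6*(-1 - u)/u - u) = -8 + (-u + 6*(-1 - u)/u) = -8 - u + 6*(-1 - u)/u)
(A(-1)*22)*43 = ((-14 - 1*(-1) - 6/(-1))*22)*43 = ((-14 + 1 - 6*(-1))*22)*43 = ((-14 + 1 + 6)*22)*43 = -7*22*43 = -154*43 = -6622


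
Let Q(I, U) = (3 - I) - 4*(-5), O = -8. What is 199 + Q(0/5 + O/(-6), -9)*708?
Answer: 15539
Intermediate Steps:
Q(I, U) = 23 - I (Q(I, U) = (3 - I) + 20 = 23 - I)
199 + Q(0/5 + O/(-6), -9)*708 = 199 + (23 - (0/5 - 8/(-6)))*708 = 199 + (23 - (0*(⅕) - 8*(-⅙)))*708 = 199 + (23 - (0 + 4/3))*708 = 199 + (23 - 1*4/3)*708 = 199 + (23 - 4/3)*708 = 199 + (65/3)*708 = 199 + 15340 = 15539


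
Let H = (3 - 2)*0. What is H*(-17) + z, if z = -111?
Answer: -111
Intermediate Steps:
H = 0 (H = 1*0 = 0)
H*(-17) + z = 0*(-17) - 111 = 0 - 111 = -111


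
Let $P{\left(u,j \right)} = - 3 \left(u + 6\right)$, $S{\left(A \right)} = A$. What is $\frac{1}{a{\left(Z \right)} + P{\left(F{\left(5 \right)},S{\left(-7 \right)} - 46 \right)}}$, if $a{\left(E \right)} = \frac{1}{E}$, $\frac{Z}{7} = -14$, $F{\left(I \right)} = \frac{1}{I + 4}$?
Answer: $- \frac{294}{5393} \approx -0.054515$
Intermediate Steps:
$F{\left(I \right)} = \frac{1}{4 + I}$
$Z = -98$ ($Z = 7 \left(-14\right) = -98$)
$P{\left(u,j \right)} = -18 - 3 u$ ($P{\left(u,j \right)} = - 3 \left(6 + u\right) = -18 - 3 u$)
$\frac{1}{a{\left(Z \right)} + P{\left(F{\left(5 \right)},S{\left(-7 \right)} - 46 \right)}} = \frac{1}{\frac{1}{-98} - \left(18 + \frac{3}{4 + 5}\right)} = \frac{1}{- \frac{1}{98} - \left(18 + \frac{3}{9}\right)} = \frac{1}{- \frac{1}{98} - \frac{55}{3}} = \frac{1}{- \frac{5393}{294}} = - \frac{294}{5393}$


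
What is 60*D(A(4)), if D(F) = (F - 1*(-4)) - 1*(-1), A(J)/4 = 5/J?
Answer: 600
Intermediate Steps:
A(J) = 20/J (A(J) = 4*(5/J) = 20/J)
D(F) = 5 + F (D(F) = (F + 4) + 1 = (4 + F) + 1 = 5 + F)
60*D(A(4)) = 60*(5 + 20/4) = 60*(5 + 20*(1/4)) = 60*(5 + 5) = 60*10 = 600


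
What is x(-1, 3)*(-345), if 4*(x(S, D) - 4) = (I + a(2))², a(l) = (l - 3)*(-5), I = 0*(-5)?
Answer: -14145/4 ≈ -3536.3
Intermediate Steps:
I = 0
a(l) = 15 - 5*l (a(l) = (-3 + l)*(-5) = 15 - 5*l)
x(S, D) = 41/4 (x(S, D) = 4 + (0 + (15 - 5*2))²/4 = 4 + (0 + (15 - 10))²/4 = 4 + (0 + 5)²/4 = 4 + (¼)*5² = 4 + (¼)*25 = 4 + 25/4 = 41/4)
x(-1, 3)*(-345) = (41/4)*(-345) = -14145/4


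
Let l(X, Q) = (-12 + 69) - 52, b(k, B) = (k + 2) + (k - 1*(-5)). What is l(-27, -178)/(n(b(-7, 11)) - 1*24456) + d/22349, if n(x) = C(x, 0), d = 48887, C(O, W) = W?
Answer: 1195468727/546567144 ≈ 2.1872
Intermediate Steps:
b(k, B) = 7 + 2*k (b(k, B) = (2 + k) + (k + 5) = (2 + k) + (5 + k) = 7 + 2*k)
n(x) = 0
l(X, Q) = 5 (l(X, Q) = 57 - 52 = 5)
l(-27, -178)/(n(b(-7, 11)) - 1*24456) + d/22349 = 5/(0 - 1*24456) + 48887/22349 = 5/(0 - 24456) + 48887*(1/22349) = 5/(-24456) + 48887/22349 = 5*(-1/24456) + 48887/22349 = -5/24456 + 48887/22349 = 1195468727/546567144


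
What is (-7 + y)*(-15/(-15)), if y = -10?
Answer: -17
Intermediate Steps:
(-7 + y)*(-15/(-15)) = (-7 - 10)*(-15/(-15)) = -(-255)*(-1)/15 = -17*1 = -17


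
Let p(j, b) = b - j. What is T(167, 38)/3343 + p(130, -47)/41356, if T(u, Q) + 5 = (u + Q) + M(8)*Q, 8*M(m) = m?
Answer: 9251017/138253108 ≈ 0.066914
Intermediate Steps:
M(m) = m/8
T(u, Q) = -5 + u + 2*Q (T(u, Q) = -5 + ((u + Q) + ((⅛)*8)*Q) = -5 + ((Q + u) + 1*Q) = -5 + ((Q + u) + Q) = -5 + (u + 2*Q) = -5 + u + 2*Q)
T(167, 38)/3343 + p(130, -47)/41356 = (-5 + 167 + 2*38)/3343 + (-47 - 1*130)/41356 = (-5 + 167 + 76)*(1/3343) + (-47 - 130)*(1/41356) = 238*(1/3343) - 177*1/41356 = 238/3343 - 177/41356 = 9251017/138253108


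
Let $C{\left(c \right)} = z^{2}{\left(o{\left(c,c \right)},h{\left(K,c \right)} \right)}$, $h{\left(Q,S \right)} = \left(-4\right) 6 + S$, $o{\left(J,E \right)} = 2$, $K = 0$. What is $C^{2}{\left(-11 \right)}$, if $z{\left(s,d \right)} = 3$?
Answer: $81$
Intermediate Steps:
$h{\left(Q,S \right)} = -24 + S$
$C{\left(c \right)} = 9$ ($C{\left(c \right)} = 3^{2} = 9$)
$C^{2}{\left(-11 \right)} = 9^{2} = 81$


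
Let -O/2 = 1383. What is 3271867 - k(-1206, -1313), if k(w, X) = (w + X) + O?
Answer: 3277152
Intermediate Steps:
O = -2766 (O = -2*1383 = -2766)
k(w, X) = -2766 + X + w (k(w, X) = (w + X) - 2766 = (X + w) - 2766 = -2766 + X + w)
3271867 - k(-1206, -1313) = 3271867 - (-2766 - 1313 - 1206) = 3271867 - 1*(-5285) = 3271867 + 5285 = 3277152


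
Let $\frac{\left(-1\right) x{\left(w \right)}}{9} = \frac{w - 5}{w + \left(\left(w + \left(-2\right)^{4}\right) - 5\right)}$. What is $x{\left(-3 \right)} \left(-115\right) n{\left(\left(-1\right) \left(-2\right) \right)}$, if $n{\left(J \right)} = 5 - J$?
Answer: $-4968$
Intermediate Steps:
$x{\left(w \right)} = - \frac{9 \left(-5 + w\right)}{11 + 2 w}$ ($x{\left(w \right)} = - 9 \frac{w - 5}{w + \left(\left(w + \left(-2\right)^{4}\right) - 5\right)} = - 9 \frac{-5 + w}{w + \left(\left(w + 16\right) - 5\right)} = - 9 \frac{-5 + w}{w + \left(\left(16 + w\right) - 5\right)} = - 9 \frac{-5 + w}{w + \left(11 + w\right)} = - 9 \frac{-5 + w}{11 + 2 w} = - \frac{9 \left(-5 + w\right)}{11 + 2 w}$)
$x{\left(-3 \right)} \left(-115\right) n{\left(\left(-1\right) \left(-2\right) \right)} = \frac{9 \left(5 - -3\right)}{11 + 2 \left(-3\right)} \left(-115\right) \left(5 - \left(-1\right) \left(-2\right)\right) = \frac{9 \left(5 + 3\right)}{11 - 6} \left(-115\right) \left(5 - 2\right) = 9 \cdot \frac{1}{5} \cdot 8 \left(-115\right) \left(5 - 2\right) = 9 \cdot \frac{1}{5} \cdot 8 \left(-115\right) 3 = \frac{72}{5} \left(-115\right) 3 = \left(-1656\right) 3 = -4968$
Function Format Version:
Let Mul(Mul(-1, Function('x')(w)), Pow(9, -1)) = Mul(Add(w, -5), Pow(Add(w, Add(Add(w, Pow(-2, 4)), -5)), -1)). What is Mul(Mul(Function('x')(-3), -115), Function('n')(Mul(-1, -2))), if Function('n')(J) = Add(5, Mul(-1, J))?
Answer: -4968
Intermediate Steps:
Function('x')(w) = Mul(-9, Pow(Add(11, Mul(2, w)), -1), Add(-5, w)) (Function('x')(w) = Mul(-9, Mul(Add(w, -5), Pow(Add(w, Add(Add(w, Pow(-2, 4)), -5)), -1))) = Mul(-9, Mul(Add(-5, w), Pow(Add(w, Add(Add(w, 16), -5)), -1))) = Mul(-9, Mul(Add(-5, w), Pow(Add(w, Add(Add(16, w), -5)), -1))) = Mul(-9, Mul(Add(-5, w), Pow(Add(w, Add(11, w)), -1))) = Mul(-9, Mul(Add(-5, w), Pow(Add(11, Mul(2, w)), -1))) = Mul(-9, Mul(Pow(Add(11, Mul(2, w)), -1), Add(-5, w))) = Mul(-9, Pow(Add(11, Mul(2, w)), -1), Add(-5, w)))
Mul(Mul(Function('x')(-3), -115), Function('n')(Mul(-1, -2))) = Mul(Mul(Mul(9, Pow(Add(11, Mul(2, -3)), -1), Add(5, Mul(-1, -3))), -115), Add(5, Mul(-1, Mul(-1, -2)))) = Mul(Mul(Mul(9, Pow(Add(11, -6), -1), Add(5, 3)), -115), Add(5, Mul(-1, 2))) = Mul(Mul(Mul(9, Pow(5, -1), 8), -115), Add(5, -2)) = Mul(Mul(Mul(9, Rational(1, 5), 8), -115), 3) = Mul(Mul(Rational(72, 5), -115), 3) = Mul(-1656, 3) = -4968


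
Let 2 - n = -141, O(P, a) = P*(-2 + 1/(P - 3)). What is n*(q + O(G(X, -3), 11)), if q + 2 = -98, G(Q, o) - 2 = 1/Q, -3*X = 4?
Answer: -206635/14 ≈ -14760.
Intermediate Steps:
X = -4/3 (X = -⅓*4 = -4/3 ≈ -1.3333)
G(Q, o) = 2 + 1/Q
q = -100 (q = -2 - 98 = -100)
O(P, a) = P*(-2 + 1/(-3 + P))
n = 143 (n = 2 - 1*(-141) = 2 + 141 = 143)
n*(q + O(G(X, -3), 11)) = 143*(-100 + (2 + 1/(-4/3))*(7 - 2*(2 + 1/(-4/3)))/(-3 + (2 + 1/(-4/3)))) = 143*(-100 + (2 - ¾)*(7 - 2*(2 - ¾))/(-3 + (2 - ¾))) = 143*(-100 + 5*(7 - 2*5/4)/(4*(-3 + 5/4))) = 143*(-100 + 5*(7 - 5/2)/(4*(-7/4))) = 143*(-100 + (5/4)*(-4/7)*(9/2)) = 143*(-100 - 45/14) = 143*(-1445/14) = -206635/14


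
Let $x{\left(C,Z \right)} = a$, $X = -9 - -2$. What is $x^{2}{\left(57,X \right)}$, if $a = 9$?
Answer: $81$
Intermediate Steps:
$X = -7$ ($X = -9 + 2 = -7$)
$x{\left(C,Z \right)} = 9$
$x^{2}{\left(57,X \right)} = 9^{2} = 81$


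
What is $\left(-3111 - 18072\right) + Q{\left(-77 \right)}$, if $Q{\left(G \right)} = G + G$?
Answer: $-21337$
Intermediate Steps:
$Q{\left(G \right)} = 2 G$
$\left(-3111 - 18072\right) + Q{\left(-77 \right)} = \left(-3111 - 18072\right) + 2 \left(-77\right) = -21183 - 154 = -21337$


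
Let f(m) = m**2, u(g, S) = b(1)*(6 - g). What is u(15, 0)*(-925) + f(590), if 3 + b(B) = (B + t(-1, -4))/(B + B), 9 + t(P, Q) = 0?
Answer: 289825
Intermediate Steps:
t(P, Q) = -9 (t(P, Q) = -9 + 0 = -9)
b(B) = -3 + (-9 + B)/(2*B) (b(B) = -3 + (B - 9)/(B + B) = -3 + (-9 + B)/((2*B)) = -3 + (-9 + B)*(1/(2*B)) = -3 + (-9 + B)/(2*B))
u(g, S) = -42 + 7*g (u(g, S) = ((1/2)*(-9 - 5*1)/1)*(6 - g) = ((1/2)*1*(-9 - 5))*(6 - g) = ((1/2)*1*(-14))*(6 - g) = -7*(6 - g) = -42 + 7*g)
u(15, 0)*(-925) + f(590) = (-42 + 7*15)*(-925) + 590**2 = (-42 + 105)*(-925) + 348100 = 63*(-925) + 348100 = -58275 + 348100 = 289825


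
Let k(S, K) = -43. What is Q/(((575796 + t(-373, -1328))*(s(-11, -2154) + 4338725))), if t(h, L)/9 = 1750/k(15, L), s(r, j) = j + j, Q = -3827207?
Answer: -164569901/107248551682326 ≈ -1.5345e-6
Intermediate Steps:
s(r, j) = 2*j
t(h, L) = -15750/43 (t(h, L) = 9*(1750/(-43)) = 9*(1750*(-1/43)) = 9*(-1750/43) = -15750/43)
Q/(((575796 + t(-373, -1328))*(s(-11, -2154) + 4338725))) = -3827207*1/((575796 - 15750/43)*(2*(-2154) + 4338725)) = -3827207*43/(24743478*(-4308 + 4338725)) = -3827207/((24743478/43)*4334417) = -3827207/107248551682326/43 = -3827207*43/107248551682326 = -164569901/107248551682326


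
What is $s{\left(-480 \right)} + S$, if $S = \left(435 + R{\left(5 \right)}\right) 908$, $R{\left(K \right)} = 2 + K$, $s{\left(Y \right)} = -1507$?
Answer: $399829$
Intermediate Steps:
$S = 401336$ ($S = \left(435 + \left(2 + 5\right)\right) 908 = \left(435 + 7\right) 908 = 442 \cdot 908 = 401336$)
$s{\left(-480 \right)} + S = -1507 + 401336 = 399829$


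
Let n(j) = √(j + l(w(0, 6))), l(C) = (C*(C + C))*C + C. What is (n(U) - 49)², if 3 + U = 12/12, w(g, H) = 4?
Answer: (49 - √130)² ≈ 1413.6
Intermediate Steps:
U = -2 (U = -3 + 12/12 = -3 + 12*(1/12) = -3 + 1 = -2)
l(C) = C + 2*C³ (l(C) = (C*(2*C))*C + C = (2*C²)*C + C = 2*C³ + C = C + 2*C³)
n(j) = √(132 + j) (n(j) = √(j + (4 + 2*4³)) = √(j + (4 + 2*64)) = √(j + (4 + 128)) = √(j + 132) = √(132 + j))
(n(U) - 49)² = (√(132 - 2) - 49)² = (√130 - 49)² = (-49 + √130)²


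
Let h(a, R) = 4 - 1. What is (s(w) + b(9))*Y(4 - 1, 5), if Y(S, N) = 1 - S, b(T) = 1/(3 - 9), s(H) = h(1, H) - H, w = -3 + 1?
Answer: -29/3 ≈ -9.6667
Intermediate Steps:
h(a, R) = 3
w = -2
s(H) = 3 - H
b(T) = -⅙ (b(T) = 1/(-6) = -⅙)
(s(w) + b(9))*Y(4 - 1, 5) = ((3 - 1*(-2)) - ⅙)*(1 - (4 - 1)) = ((3 + 2) - ⅙)*(1 - 1*3) = (5 - ⅙)*(1 - 3) = (29/6)*(-2) = -29/3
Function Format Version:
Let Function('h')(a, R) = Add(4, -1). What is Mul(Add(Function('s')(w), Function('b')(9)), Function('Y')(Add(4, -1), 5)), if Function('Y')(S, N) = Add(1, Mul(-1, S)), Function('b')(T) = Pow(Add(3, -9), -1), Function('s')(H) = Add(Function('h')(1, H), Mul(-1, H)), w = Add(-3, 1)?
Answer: Rational(-29, 3) ≈ -9.6667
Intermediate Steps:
Function('h')(a, R) = 3
w = -2
Function('s')(H) = Add(3, Mul(-1, H))
Function('b')(T) = Rational(-1, 6) (Function('b')(T) = Pow(-6, -1) = Rational(-1, 6))
Mul(Add(Function('s')(w), Function('b')(9)), Function('Y')(Add(4, -1), 5)) = Mul(Add(Add(3, Mul(-1, -2)), Rational(-1, 6)), Add(1, Mul(-1, Add(4, -1)))) = Mul(Add(Add(3, 2), Rational(-1, 6)), Add(1, Mul(-1, 3))) = Mul(Add(5, Rational(-1, 6)), Add(1, -3)) = Mul(Rational(29, 6), -2) = Rational(-29, 3)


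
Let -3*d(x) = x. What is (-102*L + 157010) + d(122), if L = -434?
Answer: 603712/3 ≈ 2.0124e+5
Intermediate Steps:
d(x) = -x/3
(-102*L + 157010) + d(122) = (-102*(-434) + 157010) - ⅓*122 = (44268 + 157010) - 122/3 = 201278 - 122/3 = 603712/3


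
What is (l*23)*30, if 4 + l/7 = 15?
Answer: 53130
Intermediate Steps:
l = 77 (l = -28 + 7*15 = -28 + 105 = 77)
(l*23)*30 = (77*23)*30 = 1771*30 = 53130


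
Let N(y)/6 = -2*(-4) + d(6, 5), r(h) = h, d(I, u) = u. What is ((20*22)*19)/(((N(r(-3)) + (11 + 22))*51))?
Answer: 8360/5661 ≈ 1.4768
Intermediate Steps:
N(y) = 78 (N(y) = 6*(-2*(-4) + 5) = 6*(8 + 5) = 6*13 = 78)
((20*22)*19)/(((N(r(-3)) + (11 + 22))*51)) = ((20*22)*19)/(((78 + (11 + 22))*51)) = (440*19)/(((78 + 33)*51)) = 8360/((111*51)) = 8360/5661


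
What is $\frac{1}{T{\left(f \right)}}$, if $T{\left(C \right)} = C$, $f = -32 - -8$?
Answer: $- \frac{1}{24} \approx -0.041667$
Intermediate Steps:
$f = -24$ ($f = -32 + 8 = -24$)
$\frac{1}{T{\left(f \right)}} = \frac{1}{-24} = - \frac{1}{24}$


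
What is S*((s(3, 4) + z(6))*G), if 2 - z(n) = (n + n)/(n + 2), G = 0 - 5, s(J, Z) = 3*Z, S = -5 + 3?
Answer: 125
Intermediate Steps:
S = -2
G = -5
z(n) = 2 - 2*n/(2 + n) (z(n) = 2 - (n + n)/(n + 2) = 2 - 2*n/(2 + n))
S*((s(3, 4) + z(6))*G) = -2*(3*4 + 4/(2 + 6))*(-5) = -2*(12 + 4/8)*(-5) = -2*(12 + 4*(⅛))*(-5) = -2*(12 + ½)*(-5) = -25*(-5) = -2*(-125/2) = 125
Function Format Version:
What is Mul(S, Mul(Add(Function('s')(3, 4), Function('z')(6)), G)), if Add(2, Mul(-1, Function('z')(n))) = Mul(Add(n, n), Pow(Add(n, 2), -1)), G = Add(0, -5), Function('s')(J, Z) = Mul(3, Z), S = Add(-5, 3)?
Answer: 125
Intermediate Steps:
S = -2
G = -5
Function('z')(n) = Add(2, Mul(-2, n, Pow(Add(2, n), -1))) (Function('z')(n) = Add(2, Mul(-1, Mul(Add(n, n), Pow(Add(n, 2), -1)))) = Add(2, Mul(-1, Mul(Mul(2, n), Pow(Add(2, n), -1)))) = Add(2, Mul(-1, Mul(2, n, Pow(Add(2, n), -1)))) = Add(2, Mul(-2, n, Pow(Add(2, n), -1))))
Mul(S, Mul(Add(Function('s')(3, 4), Function('z')(6)), G)) = Mul(-2, Mul(Add(Mul(3, 4), Mul(4, Pow(Add(2, 6), -1))), -5)) = Mul(-2, Mul(Add(12, Mul(4, Pow(8, -1))), -5)) = Mul(-2, Mul(Add(12, Mul(4, Rational(1, 8))), -5)) = Mul(-2, Mul(Add(12, Rational(1, 2)), -5)) = Mul(-2, Mul(Rational(25, 2), -5)) = Mul(-2, Rational(-125, 2)) = 125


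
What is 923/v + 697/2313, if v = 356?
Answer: 2383031/823428 ≈ 2.8940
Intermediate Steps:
923/v + 697/2313 = 923/356 + 697/2313 = 2383031/823428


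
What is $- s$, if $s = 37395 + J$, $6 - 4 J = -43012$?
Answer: $- \frac{96299}{2} \approx -48150.0$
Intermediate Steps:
$J = \frac{21509}{2}$ ($J = \frac{3}{2} - -10753 = \frac{3}{2} + 10753 = \frac{21509}{2} \approx 10755.0$)
$s = \frac{96299}{2}$ ($s = 37395 + \frac{21509}{2} = \frac{96299}{2} \approx 48150.0$)
$- s = \left(-1\right) \frac{96299}{2} = - \frac{96299}{2}$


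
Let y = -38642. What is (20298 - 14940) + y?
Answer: -33284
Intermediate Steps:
(20298 - 14940) + y = (20298 - 14940) - 38642 = 5358 - 38642 = -33284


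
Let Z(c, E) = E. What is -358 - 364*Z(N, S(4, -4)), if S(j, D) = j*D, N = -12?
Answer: 5466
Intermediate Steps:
S(j, D) = D*j
-358 - 364*Z(N, S(4, -4)) = -358 - (-1456)*4 = -358 - 364*(-16) = -358 + 5824 = 5466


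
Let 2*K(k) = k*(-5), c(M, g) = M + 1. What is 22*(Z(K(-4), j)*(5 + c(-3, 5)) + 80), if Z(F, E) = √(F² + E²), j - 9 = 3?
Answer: 1760 + 132*√61 ≈ 2791.0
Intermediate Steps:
c(M, g) = 1 + M
j = 12 (j = 9 + 3 = 12)
K(k) = -5*k/2 (K(k) = (k*(-5))/2 = (-5*k)/2 = -5*k/2)
Z(F, E) = √(E² + F²)
22*(Z(K(-4), j)*(5 + c(-3, 5)) + 80) = 22*(√(12² + (-5/2*(-4))²)*(5 + (1 - 3)) + 80) = 22*(√(144 + 10²)*(5 - 2) + 80) = 22*(√(144 + 100)*3 + 80) = 22*(√244*3 + 80) = 22*((2*√61)*3 + 80) = 22*(6*√61 + 80) = 22*(80 + 6*√61) = 1760 + 132*√61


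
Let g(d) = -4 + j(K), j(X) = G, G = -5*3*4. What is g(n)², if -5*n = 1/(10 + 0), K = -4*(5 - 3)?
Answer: 4096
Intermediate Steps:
K = -8 (K = -4*2 = -8)
G = -60 (G = -15*4 = -60)
j(X) = -60
n = -1/50 (n = -1/(5*(10 + 0)) = -⅕/10 = -⅕*⅒ = -1/50 ≈ -0.020000)
g(d) = -64 (g(d) = -4 - 60 = -64)
g(n)² = (-64)² = 4096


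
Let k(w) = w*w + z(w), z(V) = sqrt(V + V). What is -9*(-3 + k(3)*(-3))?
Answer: 270 + 27*sqrt(6) ≈ 336.14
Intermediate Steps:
z(V) = sqrt(2)*sqrt(V) (z(V) = sqrt(2*V) = sqrt(2)*sqrt(V))
k(w) = w**2 + sqrt(2)*sqrt(w) (k(w) = w*w + sqrt(2)*sqrt(w) = w**2 + sqrt(2)*sqrt(w))
-9*(-3 + k(3)*(-3)) = -9*(-3 + (3**2 + sqrt(2)*sqrt(3))*(-3)) = -9*(-3 + (9 + sqrt(6))*(-3)) = -9*(-3 + (-27 - 3*sqrt(6))) = -9*(-30 - 3*sqrt(6)) = 270 + 27*sqrt(6)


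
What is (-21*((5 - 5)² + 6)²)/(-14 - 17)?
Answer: 756/31 ≈ 24.387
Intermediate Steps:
(-21*((5 - 5)² + 6)²)/(-14 - 17) = -21*(0² + 6)²/(-31) = -21*(0 + 6)²*(-1/31) = -21*6²*(-1/31) = -21*36*(-1/31) = -756*(-1/31) = 756/31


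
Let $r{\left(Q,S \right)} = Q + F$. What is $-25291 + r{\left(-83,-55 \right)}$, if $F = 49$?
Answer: $-25325$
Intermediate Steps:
$r{\left(Q,S \right)} = 49 + Q$ ($r{\left(Q,S \right)} = Q + 49 = 49 + Q$)
$-25291 + r{\left(-83,-55 \right)} = -25291 + \left(49 - 83\right) = -25291 - 34 = -25325$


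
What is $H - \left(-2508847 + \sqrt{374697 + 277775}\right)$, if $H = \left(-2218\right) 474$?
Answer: $1457515 - 2 \sqrt{163118} \approx 1.4567 \cdot 10^{6}$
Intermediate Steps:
$H = -1051332$
$H - \left(-2508847 + \sqrt{374697 + 277775}\right) = -1051332 - \left(-2508847 + \sqrt{374697 + 277775}\right) = -1051332 - \left(-2508847 + \sqrt{652472}\right) = -1051332 - \left(-2508847 + 2 \sqrt{163118}\right) = -1051332 + \left(2508847 - 2 \sqrt{163118}\right) = 1457515 - 2 \sqrt{163118}$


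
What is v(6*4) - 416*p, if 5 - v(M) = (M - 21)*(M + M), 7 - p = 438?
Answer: 179157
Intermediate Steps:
p = -431 (p = 7 - 1*438 = 7 - 438 = -431)
v(M) = 5 - 2*M*(-21 + M) (v(M) = 5 - (M - 21)*(M + M) = 5 - (-21 + M)*2*M = 5 - 2*M*(-21 + M))
v(6*4) - 416*p = (5 - 2*(6*4)² + 42*(6*4)) - 416*(-431) = (5 - 2*24² + 42*24) + 179296 = (5 - 2*576 + 1008) + 179296 = (5 - 1152 + 1008) + 179296 = -139 + 179296 = 179157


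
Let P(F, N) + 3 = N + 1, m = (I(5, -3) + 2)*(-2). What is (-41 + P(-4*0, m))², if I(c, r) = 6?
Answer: 3481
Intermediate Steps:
m = -16 (m = (6 + 2)*(-2) = 8*(-2) = -16)
P(F, N) = -2 + N (P(F, N) = -3 + (N + 1) = -3 + (1 + N) = -2 + N)
(-41 + P(-4*0, m))² = (-41 + (-2 - 16))² = (-41 - 18)² = (-59)² = 3481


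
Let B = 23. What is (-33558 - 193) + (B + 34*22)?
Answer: -32980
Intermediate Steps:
(-33558 - 193) + (B + 34*22) = (-33558 - 193) + (23 + 34*22) = -33751 + (23 + 748) = -33751 + 771 = -32980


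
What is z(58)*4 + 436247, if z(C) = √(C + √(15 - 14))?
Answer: 436247 + 4*√59 ≈ 4.3628e+5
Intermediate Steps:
z(C) = √(1 + C) (z(C) = √(C + √1) = √(C + 1) = √(1 + C))
z(58)*4 + 436247 = √(1 + 58)*4 + 436247 = √59*4 + 436247 = 4*√59 + 436247 = 436247 + 4*√59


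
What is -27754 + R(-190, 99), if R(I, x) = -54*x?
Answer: -33100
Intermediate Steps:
-27754 + R(-190, 99) = -27754 - 54*99 = -27754 - 5346 = -33100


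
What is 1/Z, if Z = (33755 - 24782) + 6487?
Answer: 1/15460 ≈ 6.4683e-5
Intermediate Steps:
Z = 15460 (Z = 8973 + 6487 = 15460)
1/Z = 1/15460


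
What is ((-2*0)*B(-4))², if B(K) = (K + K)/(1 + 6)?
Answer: 0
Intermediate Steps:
B(K) = 2*K/7 (B(K) = (2*K)/7 = (2*K)*(⅐) = 2*K/7)
((-2*0)*B(-4))² = ((-2*0)*((2/7)*(-4)))² = (0*(-8/7))² = 0² = 0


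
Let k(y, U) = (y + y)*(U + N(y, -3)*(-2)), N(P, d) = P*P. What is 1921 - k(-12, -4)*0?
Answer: 1921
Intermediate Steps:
N(P, d) = P²
k(y, U) = 2*y*(U - 2*y²) (k(y, U) = (y + y)*(U + y²*(-2)) = (2*y)*(U - 2*y²) = 2*y*(U - 2*y²))
1921 - k(-12, -4)*0 = 1921 - 2*(-12)*(-4 - 2*(-12)²)*0 = 1921 - 2*(-12)*(-4 - 2*144)*0 = 1921 - 2*(-12)*(-4 - 288)*0 = 1921 - 2*(-12)*(-292)*0 = 1921 - 7008*0 = 1921 - 1*0 = 1921 + 0 = 1921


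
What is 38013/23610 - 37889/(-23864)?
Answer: 300283587/93904840 ≈ 3.1977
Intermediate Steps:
38013/23610 - 37889/(-23864) = 38013*(1/23610) - 37889*(-1/23864) = 12671/7870 + 37889/23864 = 300283587/93904840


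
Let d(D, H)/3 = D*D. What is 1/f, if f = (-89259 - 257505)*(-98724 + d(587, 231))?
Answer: -1/324218445012 ≈ -3.0843e-12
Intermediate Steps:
d(D, H) = 3*D² (d(D, H) = 3*(D*D) = 3*D²)
f = -324218445012 (f = (-89259 - 257505)*(-98724 + 3*587²) = -346764*(-98724 + 3*344569) = -346764*(-98724 + 1033707) = -346764*934983 = -324218445012)
1/f = 1/(-324218445012) = -1/324218445012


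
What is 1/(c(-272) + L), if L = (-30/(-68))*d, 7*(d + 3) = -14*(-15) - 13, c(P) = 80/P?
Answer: 119/1285 ≈ 0.092607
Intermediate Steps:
d = 176/7 (d = -3 + (-14*(-15) - 13)/7 = -3 + (210 - 13)/7 = -3 + (⅐)*197 = -3 + 197/7 = 176/7 ≈ 25.143)
L = 1320/119 (L = -30/(-68)*(176/7) = -30*(-1/68)*(176/7) = (15/34)*(176/7) = 1320/119 ≈ 11.092)
1/(c(-272) + L) = 1/(80/(-272) + 1320/119) = 1/(80*(-1/272) + 1320/119) = 1/(-5/17 + 1320/119) = 1/(1285/119) = 119/1285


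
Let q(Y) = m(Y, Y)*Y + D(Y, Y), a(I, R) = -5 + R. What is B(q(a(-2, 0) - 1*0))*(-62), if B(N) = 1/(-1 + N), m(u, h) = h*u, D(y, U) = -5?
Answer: 62/131 ≈ 0.47328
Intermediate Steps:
q(Y) = -5 + Y³ (q(Y) = (Y*Y)*Y - 5 = Y²*Y - 5 = Y³ - 5 = -5 + Y³)
B(q(a(-2, 0) - 1*0))*(-62) = -62/(-1 + (-5 + ((-5 + 0) - 1*0)³)) = -62/(-1 + (-5 + (-5 + 0)³)) = -62/(-1 + (-5 + (-5)³)) = -62/(-1 + (-5 - 125)) = -62/(-1 - 130) = -62/(-131) = -1/131*(-62) = 62/131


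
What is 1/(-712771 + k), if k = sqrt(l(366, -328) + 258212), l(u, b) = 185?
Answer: -712771/508042240044 - sqrt(258397)/508042240044 ≈ -1.4040e-6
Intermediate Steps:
k = sqrt(258397) (k = sqrt(185 + 258212) = sqrt(258397) ≈ 508.33)
1/(-712771 + k) = 1/(-712771 + sqrt(258397))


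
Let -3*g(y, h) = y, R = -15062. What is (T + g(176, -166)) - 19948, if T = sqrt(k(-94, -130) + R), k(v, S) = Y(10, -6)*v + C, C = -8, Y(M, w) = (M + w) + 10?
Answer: -60020/3 + I*sqrt(16386) ≈ -20007.0 + 128.01*I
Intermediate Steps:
Y(M, w) = 10 + M + w
g(y, h) = -y/3
k(v, S) = -8 + 14*v (k(v, S) = (10 + 10 - 6)*v - 8 = 14*v - 8 = -8 + 14*v)
T = I*sqrt(16386) (T = sqrt((-8 + 14*(-94)) - 15062) = sqrt((-8 - 1316) - 15062) = sqrt(-1324 - 15062) = sqrt(-16386) = I*sqrt(16386) ≈ 128.01*I)
(T + g(176, -166)) - 19948 = (I*sqrt(16386) - 1/3*176) - 19948 = (I*sqrt(16386) - 176/3) - 19948 = (-176/3 + I*sqrt(16386)) - 19948 = -60020/3 + I*sqrt(16386)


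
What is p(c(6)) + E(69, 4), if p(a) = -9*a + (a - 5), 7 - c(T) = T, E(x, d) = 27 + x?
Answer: 83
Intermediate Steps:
c(T) = 7 - T
p(a) = -5 - 8*a (p(a) = -9*a + (-5 + a) = -5 - 8*a)
p(c(6)) + E(69, 4) = (-5 - 8*(7 - 1*6)) + (27 + 69) = (-5 - 8*(7 - 6)) + 96 = (-5 - 8*1) + 96 = (-5 - 8) + 96 = -13 + 96 = 83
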